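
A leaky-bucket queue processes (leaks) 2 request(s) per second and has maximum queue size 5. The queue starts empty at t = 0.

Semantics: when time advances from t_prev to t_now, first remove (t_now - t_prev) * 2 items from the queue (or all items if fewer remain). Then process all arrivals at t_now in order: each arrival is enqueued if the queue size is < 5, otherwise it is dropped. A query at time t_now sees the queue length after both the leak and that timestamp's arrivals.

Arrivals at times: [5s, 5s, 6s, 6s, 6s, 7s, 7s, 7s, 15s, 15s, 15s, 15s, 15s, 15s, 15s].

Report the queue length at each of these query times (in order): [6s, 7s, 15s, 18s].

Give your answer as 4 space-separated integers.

Answer: 3 4 5 0

Derivation:
Queue lengths at query times:
  query t=6s: backlog = 3
  query t=7s: backlog = 4
  query t=15s: backlog = 5
  query t=18s: backlog = 0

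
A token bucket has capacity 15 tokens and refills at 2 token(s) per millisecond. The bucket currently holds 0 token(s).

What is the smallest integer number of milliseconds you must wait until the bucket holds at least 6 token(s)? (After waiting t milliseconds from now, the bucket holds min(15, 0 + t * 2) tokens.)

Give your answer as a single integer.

Answer: 3

Derivation:
Need 0 + t * 2 >= 6, so t >= 6/2.
Smallest integer t = ceil(6/2) = 3.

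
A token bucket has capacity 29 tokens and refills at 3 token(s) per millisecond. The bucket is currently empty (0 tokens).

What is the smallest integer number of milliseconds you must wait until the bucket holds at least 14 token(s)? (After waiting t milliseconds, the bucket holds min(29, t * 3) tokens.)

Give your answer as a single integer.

Answer: 5

Derivation:
Need t * 3 >= 14, so t >= 14/3.
Smallest integer t = ceil(14/3) = 5.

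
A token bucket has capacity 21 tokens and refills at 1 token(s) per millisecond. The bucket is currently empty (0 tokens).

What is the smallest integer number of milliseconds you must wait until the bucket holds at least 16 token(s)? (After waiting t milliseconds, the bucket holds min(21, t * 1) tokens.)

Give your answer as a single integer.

Need t * 1 >= 16, so t >= 16/1.
Smallest integer t = ceil(16/1) = 16.

Answer: 16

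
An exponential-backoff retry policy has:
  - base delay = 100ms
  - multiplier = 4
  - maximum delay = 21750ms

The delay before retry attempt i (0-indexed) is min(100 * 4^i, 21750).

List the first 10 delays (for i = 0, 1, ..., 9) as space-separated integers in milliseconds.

Answer: 100 400 1600 6400 21750 21750 21750 21750 21750 21750

Derivation:
Computing each delay:
  i=0: min(100*4^0, 21750) = 100
  i=1: min(100*4^1, 21750) = 400
  i=2: min(100*4^2, 21750) = 1600
  i=3: min(100*4^3, 21750) = 6400
  i=4: min(100*4^4, 21750) = 21750
  i=5: min(100*4^5, 21750) = 21750
  i=6: min(100*4^6, 21750) = 21750
  i=7: min(100*4^7, 21750) = 21750
  i=8: min(100*4^8, 21750) = 21750
  i=9: min(100*4^9, 21750) = 21750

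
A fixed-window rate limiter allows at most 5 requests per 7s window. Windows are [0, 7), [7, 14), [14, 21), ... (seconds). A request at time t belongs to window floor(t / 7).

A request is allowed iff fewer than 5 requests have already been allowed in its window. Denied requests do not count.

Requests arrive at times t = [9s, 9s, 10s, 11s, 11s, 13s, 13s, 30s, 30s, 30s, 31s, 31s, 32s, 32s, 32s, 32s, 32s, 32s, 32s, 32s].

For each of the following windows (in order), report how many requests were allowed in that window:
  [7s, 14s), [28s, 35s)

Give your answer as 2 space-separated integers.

Answer: 5 5

Derivation:
Processing requests:
  req#1 t=9s (window 1): ALLOW
  req#2 t=9s (window 1): ALLOW
  req#3 t=10s (window 1): ALLOW
  req#4 t=11s (window 1): ALLOW
  req#5 t=11s (window 1): ALLOW
  req#6 t=13s (window 1): DENY
  req#7 t=13s (window 1): DENY
  req#8 t=30s (window 4): ALLOW
  req#9 t=30s (window 4): ALLOW
  req#10 t=30s (window 4): ALLOW
  req#11 t=31s (window 4): ALLOW
  req#12 t=31s (window 4): ALLOW
  req#13 t=32s (window 4): DENY
  req#14 t=32s (window 4): DENY
  req#15 t=32s (window 4): DENY
  req#16 t=32s (window 4): DENY
  req#17 t=32s (window 4): DENY
  req#18 t=32s (window 4): DENY
  req#19 t=32s (window 4): DENY
  req#20 t=32s (window 4): DENY

Allowed counts by window: 5 5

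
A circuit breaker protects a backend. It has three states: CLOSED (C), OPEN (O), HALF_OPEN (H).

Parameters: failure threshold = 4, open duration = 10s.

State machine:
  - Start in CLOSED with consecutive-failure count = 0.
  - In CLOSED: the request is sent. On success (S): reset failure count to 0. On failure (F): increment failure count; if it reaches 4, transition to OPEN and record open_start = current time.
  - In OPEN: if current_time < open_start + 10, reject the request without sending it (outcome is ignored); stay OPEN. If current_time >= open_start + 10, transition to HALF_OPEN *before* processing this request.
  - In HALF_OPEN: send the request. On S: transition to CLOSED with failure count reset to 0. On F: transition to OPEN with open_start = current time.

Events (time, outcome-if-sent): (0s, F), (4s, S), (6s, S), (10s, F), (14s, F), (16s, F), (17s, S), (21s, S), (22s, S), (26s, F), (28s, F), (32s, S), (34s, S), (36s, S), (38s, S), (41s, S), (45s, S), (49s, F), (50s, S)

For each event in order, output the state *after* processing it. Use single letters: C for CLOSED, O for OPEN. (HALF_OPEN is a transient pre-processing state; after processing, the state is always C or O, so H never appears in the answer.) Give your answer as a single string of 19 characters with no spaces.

State after each event:
  event#1 t=0s outcome=F: state=CLOSED
  event#2 t=4s outcome=S: state=CLOSED
  event#3 t=6s outcome=S: state=CLOSED
  event#4 t=10s outcome=F: state=CLOSED
  event#5 t=14s outcome=F: state=CLOSED
  event#6 t=16s outcome=F: state=CLOSED
  event#7 t=17s outcome=S: state=CLOSED
  event#8 t=21s outcome=S: state=CLOSED
  event#9 t=22s outcome=S: state=CLOSED
  event#10 t=26s outcome=F: state=CLOSED
  event#11 t=28s outcome=F: state=CLOSED
  event#12 t=32s outcome=S: state=CLOSED
  event#13 t=34s outcome=S: state=CLOSED
  event#14 t=36s outcome=S: state=CLOSED
  event#15 t=38s outcome=S: state=CLOSED
  event#16 t=41s outcome=S: state=CLOSED
  event#17 t=45s outcome=S: state=CLOSED
  event#18 t=49s outcome=F: state=CLOSED
  event#19 t=50s outcome=S: state=CLOSED

Answer: CCCCCCCCCCCCCCCCCCC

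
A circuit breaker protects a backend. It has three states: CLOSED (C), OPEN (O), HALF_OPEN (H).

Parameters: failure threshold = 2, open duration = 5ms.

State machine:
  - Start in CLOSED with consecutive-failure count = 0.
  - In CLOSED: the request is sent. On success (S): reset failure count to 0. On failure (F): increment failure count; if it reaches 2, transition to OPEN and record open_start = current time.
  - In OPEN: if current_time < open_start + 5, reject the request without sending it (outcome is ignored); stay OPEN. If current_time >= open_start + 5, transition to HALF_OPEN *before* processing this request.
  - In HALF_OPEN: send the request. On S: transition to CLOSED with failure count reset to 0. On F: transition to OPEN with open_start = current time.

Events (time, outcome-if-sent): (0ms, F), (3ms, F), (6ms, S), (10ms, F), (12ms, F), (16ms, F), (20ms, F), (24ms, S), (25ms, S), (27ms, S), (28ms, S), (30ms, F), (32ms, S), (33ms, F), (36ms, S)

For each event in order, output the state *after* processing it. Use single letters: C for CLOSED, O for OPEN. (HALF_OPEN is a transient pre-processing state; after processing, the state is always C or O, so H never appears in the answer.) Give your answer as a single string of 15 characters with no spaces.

State after each event:
  event#1 t=0ms outcome=F: state=CLOSED
  event#2 t=3ms outcome=F: state=OPEN
  event#3 t=6ms outcome=S: state=OPEN
  event#4 t=10ms outcome=F: state=OPEN
  event#5 t=12ms outcome=F: state=OPEN
  event#6 t=16ms outcome=F: state=OPEN
  event#7 t=20ms outcome=F: state=OPEN
  event#8 t=24ms outcome=S: state=CLOSED
  event#9 t=25ms outcome=S: state=CLOSED
  event#10 t=27ms outcome=S: state=CLOSED
  event#11 t=28ms outcome=S: state=CLOSED
  event#12 t=30ms outcome=F: state=CLOSED
  event#13 t=32ms outcome=S: state=CLOSED
  event#14 t=33ms outcome=F: state=CLOSED
  event#15 t=36ms outcome=S: state=CLOSED

Answer: COOOOOOCCCCCCCC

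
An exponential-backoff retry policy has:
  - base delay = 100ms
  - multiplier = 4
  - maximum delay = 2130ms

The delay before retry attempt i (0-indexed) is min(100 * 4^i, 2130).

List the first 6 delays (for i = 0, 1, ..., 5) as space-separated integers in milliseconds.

Computing each delay:
  i=0: min(100*4^0, 2130) = 100
  i=1: min(100*4^1, 2130) = 400
  i=2: min(100*4^2, 2130) = 1600
  i=3: min(100*4^3, 2130) = 2130
  i=4: min(100*4^4, 2130) = 2130
  i=5: min(100*4^5, 2130) = 2130

Answer: 100 400 1600 2130 2130 2130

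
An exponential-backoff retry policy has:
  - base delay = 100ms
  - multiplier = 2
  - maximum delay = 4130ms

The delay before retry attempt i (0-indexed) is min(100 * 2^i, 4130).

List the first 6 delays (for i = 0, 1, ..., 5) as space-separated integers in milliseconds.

Answer: 100 200 400 800 1600 3200

Derivation:
Computing each delay:
  i=0: min(100*2^0, 4130) = 100
  i=1: min(100*2^1, 4130) = 200
  i=2: min(100*2^2, 4130) = 400
  i=3: min(100*2^3, 4130) = 800
  i=4: min(100*2^4, 4130) = 1600
  i=5: min(100*2^5, 4130) = 3200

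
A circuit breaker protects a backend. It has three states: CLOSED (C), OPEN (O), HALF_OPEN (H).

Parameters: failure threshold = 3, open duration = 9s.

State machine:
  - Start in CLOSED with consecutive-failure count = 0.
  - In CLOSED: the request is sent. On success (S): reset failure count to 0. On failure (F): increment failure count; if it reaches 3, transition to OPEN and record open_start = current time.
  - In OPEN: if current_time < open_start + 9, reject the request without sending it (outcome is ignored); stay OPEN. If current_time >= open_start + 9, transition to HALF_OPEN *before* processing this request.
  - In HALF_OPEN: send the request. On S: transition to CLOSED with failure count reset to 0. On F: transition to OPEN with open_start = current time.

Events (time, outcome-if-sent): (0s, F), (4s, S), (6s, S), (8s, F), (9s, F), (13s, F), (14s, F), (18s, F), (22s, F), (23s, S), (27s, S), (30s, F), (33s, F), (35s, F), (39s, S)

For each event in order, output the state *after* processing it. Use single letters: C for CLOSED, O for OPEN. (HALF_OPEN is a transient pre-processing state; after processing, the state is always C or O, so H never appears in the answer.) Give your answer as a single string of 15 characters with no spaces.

Answer: CCCCCOOOOOOOOOO

Derivation:
State after each event:
  event#1 t=0s outcome=F: state=CLOSED
  event#2 t=4s outcome=S: state=CLOSED
  event#3 t=6s outcome=S: state=CLOSED
  event#4 t=8s outcome=F: state=CLOSED
  event#5 t=9s outcome=F: state=CLOSED
  event#6 t=13s outcome=F: state=OPEN
  event#7 t=14s outcome=F: state=OPEN
  event#8 t=18s outcome=F: state=OPEN
  event#9 t=22s outcome=F: state=OPEN
  event#10 t=23s outcome=S: state=OPEN
  event#11 t=27s outcome=S: state=OPEN
  event#12 t=30s outcome=F: state=OPEN
  event#13 t=33s outcome=F: state=OPEN
  event#14 t=35s outcome=F: state=OPEN
  event#15 t=39s outcome=S: state=OPEN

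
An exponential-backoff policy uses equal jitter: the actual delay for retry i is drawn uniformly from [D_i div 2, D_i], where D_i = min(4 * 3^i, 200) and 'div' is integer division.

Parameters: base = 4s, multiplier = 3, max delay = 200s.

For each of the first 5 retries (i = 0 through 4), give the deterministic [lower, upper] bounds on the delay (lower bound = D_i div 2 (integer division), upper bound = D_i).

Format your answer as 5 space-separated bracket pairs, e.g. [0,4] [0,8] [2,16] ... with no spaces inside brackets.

Answer: [2,4] [6,12] [18,36] [54,108] [100,200]

Derivation:
Computing bounds per retry:
  i=0: D_i=min(4*3^0,200)=4, bounds=[2,4]
  i=1: D_i=min(4*3^1,200)=12, bounds=[6,12]
  i=2: D_i=min(4*3^2,200)=36, bounds=[18,36]
  i=3: D_i=min(4*3^3,200)=108, bounds=[54,108]
  i=4: D_i=min(4*3^4,200)=200, bounds=[100,200]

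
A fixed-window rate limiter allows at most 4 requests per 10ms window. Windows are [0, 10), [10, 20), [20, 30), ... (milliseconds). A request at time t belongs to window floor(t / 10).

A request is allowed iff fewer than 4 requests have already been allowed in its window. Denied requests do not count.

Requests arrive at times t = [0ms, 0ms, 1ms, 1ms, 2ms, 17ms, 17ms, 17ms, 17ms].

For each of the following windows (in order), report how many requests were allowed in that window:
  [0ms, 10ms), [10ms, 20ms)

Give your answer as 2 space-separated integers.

Processing requests:
  req#1 t=0ms (window 0): ALLOW
  req#2 t=0ms (window 0): ALLOW
  req#3 t=1ms (window 0): ALLOW
  req#4 t=1ms (window 0): ALLOW
  req#5 t=2ms (window 0): DENY
  req#6 t=17ms (window 1): ALLOW
  req#7 t=17ms (window 1): ALLOW
  req#8 t=17ms (window 1): ALLOW
  req#9 t=17ms (window 1): ALLOW

Allowed counts by window: 4 4

Answer: 4 4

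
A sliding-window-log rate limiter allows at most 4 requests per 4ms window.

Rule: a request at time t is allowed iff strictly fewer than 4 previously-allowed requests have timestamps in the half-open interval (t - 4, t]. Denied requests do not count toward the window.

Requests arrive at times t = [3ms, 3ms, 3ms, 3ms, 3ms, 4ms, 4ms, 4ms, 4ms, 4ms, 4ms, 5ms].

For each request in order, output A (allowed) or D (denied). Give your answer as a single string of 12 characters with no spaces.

Tracking allowed requests in the window:
  req#1 t=3ms: ALLOW
  req#2 t=3ms: ALLOW
  req#3 t=3ms: ALLOW
  req#4 t=3ms: ALLOW
  req#5 t=3ms: DENY
  req#6 t=4ms: DENY
  req#7 t=4ms: DENY
  req#8 t=4ms: DENY
  req#9 t=4ms: DENY
  req#10 t=4ms: DENY
  req#11 t=4ms: DENY
  req#12 t=5ms: DENY

Answer: AAAADDDDDDDD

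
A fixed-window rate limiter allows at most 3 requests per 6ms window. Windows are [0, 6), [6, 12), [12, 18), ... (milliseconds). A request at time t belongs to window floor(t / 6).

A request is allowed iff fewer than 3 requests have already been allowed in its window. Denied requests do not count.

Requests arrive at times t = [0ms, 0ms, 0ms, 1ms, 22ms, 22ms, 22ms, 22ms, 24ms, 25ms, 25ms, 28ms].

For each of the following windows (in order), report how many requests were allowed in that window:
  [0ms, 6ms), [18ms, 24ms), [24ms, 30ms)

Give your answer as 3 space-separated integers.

Processing requests:
  req#1 t=0ms (window 0): ALLOW
  req#2 t=0ms (window 0): ALLOW
  req#3 t=0ms (window 0): ALLOW
  req#4 t=1ms (window 0): DENY
  req#5 t=22ms (window 3): ALLOW
  req#6 t=22ms (window 3): ALLOW
  req#7 t=22ms (window 3): ALLOW
  req#8 t=22ms (window 3): DENY
  req#9 t=24ms (window 4): ALLOW
  req#10 t=25ms (window 4): ALLOW
  req#11 t=25ms (window 4): ALLOW
  req#12 t=28ms (window 4): DENY

Allowed counts by window: 3 3 3

Answer: 3 3 3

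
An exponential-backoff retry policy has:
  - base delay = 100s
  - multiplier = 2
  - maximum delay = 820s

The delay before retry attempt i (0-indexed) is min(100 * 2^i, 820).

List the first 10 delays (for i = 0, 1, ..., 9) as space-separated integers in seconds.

Computing each delay:
  i=0: min(100*2^0, 820) = 100
  i=1: min(100*2^1, 820) = 200
  i=2: min(100*2^2, 820) = 400
  i=3: min(100*2^3, 820) = 800
  i=4: min(100*2^4, 820) = 820
  i=5: min(100*2^5, 820) = 820
  i=6: min(100*2^6, 820) = 820
  i=7: min(100*2^7, 820) = 820
  i=8: min(100*2^8, 820) = 820
  i=9: min(100*2^9, 820) = 820

Answer: 100 200 400 800 820 820 820 820 820 820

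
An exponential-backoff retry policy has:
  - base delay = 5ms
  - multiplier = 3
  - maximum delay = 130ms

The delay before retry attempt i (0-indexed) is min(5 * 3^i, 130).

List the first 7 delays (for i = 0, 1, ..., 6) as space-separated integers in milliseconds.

Computing each delay:
  i=0: min(5*3^0, 130) = 5
  i=1: min(5*3^1, 130) = 15
  i=2: min(5*3^2, 130) = 45
  i=3: min(5*3^3, 130) = 130
  i=4: min(5*3^4, 130) = 130
  i=5: min(5*3^5, 130) = 130
  i=6: min(5*3^6, 130) = 130

Answer: 5 15 45 130 130 130 130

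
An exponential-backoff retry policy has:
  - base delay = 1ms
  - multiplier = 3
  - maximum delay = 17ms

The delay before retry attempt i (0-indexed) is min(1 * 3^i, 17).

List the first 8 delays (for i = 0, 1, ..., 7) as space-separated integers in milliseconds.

Answer: 1 3 9 17 17 17 17 17

Derivation:
Computing each delay:
  i=0: min(1*3^0, 17) = 1
  i=1: min(1*3^1, 17) = 3
  i=2: min(1*3^2, 17) = 9
  i=3: min(1*3^3, 17) = 17
  i=4: min(1*3^4, 17) = 17
  i=5: min(1*3^5, 17) = 17
  i=6: min(1*3^6, 17) = 17
  i=7: min(1*3^7, 17) = 17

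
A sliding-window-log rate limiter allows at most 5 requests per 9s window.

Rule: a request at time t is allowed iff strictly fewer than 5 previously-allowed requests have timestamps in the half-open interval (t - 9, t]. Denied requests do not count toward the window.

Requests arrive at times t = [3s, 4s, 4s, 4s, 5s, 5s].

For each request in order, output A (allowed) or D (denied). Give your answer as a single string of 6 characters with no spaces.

Tracking allowed requests in the window:
  req#1 t=3s: ALLOW
  req#2 t=4s: ALLOW
  req#3 t=4s: ALLOW
  req#4 t=4s: ALLOW
  req#5 t=5s: ALLOW
  req#6 t=5s: DENY

Answer: AAAAAD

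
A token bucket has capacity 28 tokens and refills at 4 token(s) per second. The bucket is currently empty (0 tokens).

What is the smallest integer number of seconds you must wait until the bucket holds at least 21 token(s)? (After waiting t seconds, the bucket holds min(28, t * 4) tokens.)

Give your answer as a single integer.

Need t * 4 >= 21, so t >= 21/4.
Smallest integer t = ceil(21/4) = 6.

Answer: 6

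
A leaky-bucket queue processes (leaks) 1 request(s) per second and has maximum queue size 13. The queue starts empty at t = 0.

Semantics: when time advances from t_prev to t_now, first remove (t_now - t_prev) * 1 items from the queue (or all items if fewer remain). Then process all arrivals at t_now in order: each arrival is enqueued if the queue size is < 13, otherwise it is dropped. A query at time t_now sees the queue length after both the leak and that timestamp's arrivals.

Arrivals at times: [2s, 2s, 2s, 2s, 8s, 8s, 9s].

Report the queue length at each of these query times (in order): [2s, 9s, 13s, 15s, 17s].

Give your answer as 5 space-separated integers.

Queue lengths at query times:
  query t=2s: backlog = 4
  query t=9s: backlog = 2
  query t=13s: backlog = 0
  query t=15s: backlog = 0
  query t=17s: backlog = 0

Answer: 4 2 0 0 0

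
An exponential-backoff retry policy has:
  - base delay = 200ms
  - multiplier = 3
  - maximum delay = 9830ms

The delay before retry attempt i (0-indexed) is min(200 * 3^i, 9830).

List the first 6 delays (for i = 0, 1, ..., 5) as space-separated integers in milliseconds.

Answer: 200 600 1800 5400 9830 9830

Derivation:
Computing each delay:
  i=0: min(200*3^0, 9830) = 200
  i=1: min(200*3^1, 9830) = 600
  i=2: min(200*3^2, 9830) = 1800
  i=3: min(200*3^3, 9830) = 5400
  i=4: min(200*3^4, 9830) = 9830
  i=5: min(200*3^5, 9830) = 9830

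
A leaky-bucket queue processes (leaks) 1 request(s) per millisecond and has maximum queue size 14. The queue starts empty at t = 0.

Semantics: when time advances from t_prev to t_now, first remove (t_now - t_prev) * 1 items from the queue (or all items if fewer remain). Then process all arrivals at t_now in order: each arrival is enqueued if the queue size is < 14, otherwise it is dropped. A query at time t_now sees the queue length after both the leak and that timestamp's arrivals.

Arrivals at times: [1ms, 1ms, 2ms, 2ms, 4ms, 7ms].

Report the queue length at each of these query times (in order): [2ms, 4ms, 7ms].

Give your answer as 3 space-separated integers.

Queue lengths at query times:
  query t=2ms: backlog = 3
  query t=4ms: backlog = 2
  query t=7ms: backlog = 1

Answer: 3 2 1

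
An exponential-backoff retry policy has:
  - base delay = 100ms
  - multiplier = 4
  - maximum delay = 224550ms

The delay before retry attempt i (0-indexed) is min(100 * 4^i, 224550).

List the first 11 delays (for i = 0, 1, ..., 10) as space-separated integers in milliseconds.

Answer: 100 400 1600 6400 25600 102400 224550 224550 224550 224550 224550

Derivation:
Computing each delay:
  i=0: min(100*4^0, 224550) = 100
  i=1: min(100*4^1, 224550) = 400
  i=2: min(100*4^2, 224550) = 1600
  i=3: min(100*4^3, 224550) = 6400
  i=4: min(100*4^4, 224550) = 25600
  i=5: min(100*4^5, 224550) = 102400
  i=6: min(100*4^6, 224550) = 224550
  i=7: min(100*4^7, 224550) = 224550
  i=8: min(100*4^8, 224550) = 224550
  i=9: min(100*4^9, 224550) = 224550
  i=10: min(100*4^10, 224550) = 224550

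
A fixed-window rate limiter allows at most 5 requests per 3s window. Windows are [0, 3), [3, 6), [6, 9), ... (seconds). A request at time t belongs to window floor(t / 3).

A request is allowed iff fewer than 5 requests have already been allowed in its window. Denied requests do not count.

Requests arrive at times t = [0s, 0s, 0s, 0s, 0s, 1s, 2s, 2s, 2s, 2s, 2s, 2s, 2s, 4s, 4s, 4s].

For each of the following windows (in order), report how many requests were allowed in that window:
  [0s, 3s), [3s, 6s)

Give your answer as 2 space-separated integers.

Processing requests:
  req#1 t=0s (window 0): ALLOW
  req#2 t=0s (window 0): ALLOW
  req#3 t=0s (window 0): ALLOW
  req#4 t=0s (window 0): ALLOW
  req#5 t=0s (window 0): ALLOW
  req#6 t=1s (window 0): DENY
  req#7 t=2s (window 0): DENY
  req#8 t=2s (window 0): DENY
  req#9 t=2s (window 0): DENY
  req#10 t=2s (window 0): DENY
  req#11 t=2s (window 0): DENY
  req#12 t=2s (window 0): DENY
  req#13 t=2s (window 0): DENY
  req#14 t=4s (window 1): ALLOW
  req#15 t=4s (window 1): ALLOW
  req#16 t=4s (window 1): ALLOW

Allowed counts by window: 5 3

Answer: 5 3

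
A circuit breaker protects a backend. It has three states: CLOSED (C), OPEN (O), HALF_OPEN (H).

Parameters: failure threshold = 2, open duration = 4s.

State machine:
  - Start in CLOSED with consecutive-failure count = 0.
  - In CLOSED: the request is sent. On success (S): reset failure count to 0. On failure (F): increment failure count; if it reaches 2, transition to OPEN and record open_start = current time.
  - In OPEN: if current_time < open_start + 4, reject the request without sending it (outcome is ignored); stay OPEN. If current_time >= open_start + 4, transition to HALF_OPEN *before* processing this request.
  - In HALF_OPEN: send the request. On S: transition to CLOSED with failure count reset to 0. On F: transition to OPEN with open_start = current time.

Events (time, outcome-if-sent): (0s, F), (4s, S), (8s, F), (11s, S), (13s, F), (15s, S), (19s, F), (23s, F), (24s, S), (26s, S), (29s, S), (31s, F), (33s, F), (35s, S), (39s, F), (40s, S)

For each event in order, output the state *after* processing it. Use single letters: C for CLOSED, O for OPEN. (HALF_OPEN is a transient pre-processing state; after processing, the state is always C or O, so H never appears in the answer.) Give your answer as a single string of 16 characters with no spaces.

Answer: CCCCCCCOOOCCOOOO

Derivation:
State after each event:
  event#1 t=0s outcome=F: state=CLOSED
  event#2 t=4s outcome=S: state=CLOSED
  event#3 t=8s outcome=F: state=CLOSED
  event#4 t=11s outcome=S: state=CLOSED
  event#5 t=13s outcome=F: state=CLOSED
  event#6 t=15s outcome=S: state=CLOSED
  event#7 t=19s outcome=F: state=CLOSED
  event#8 t=23s outcome=F: state=OPEN
  event#9 t=24s outcome=S: state=OPEN
  event#10 t=26s outcome=S: state=OPEN
  event#11 t=29s outcome=S: state=CLOSED
  event#12 t=31s outcome=F: state=CLOSED
  event#13 t=33s outcome=F: state=OPEN
  event#14 t=35s outcome=S: state=OPEN
  event#15 t=39s outcome=F: state=OPEN
  event#16 t=40s outcome=S: state=OPEN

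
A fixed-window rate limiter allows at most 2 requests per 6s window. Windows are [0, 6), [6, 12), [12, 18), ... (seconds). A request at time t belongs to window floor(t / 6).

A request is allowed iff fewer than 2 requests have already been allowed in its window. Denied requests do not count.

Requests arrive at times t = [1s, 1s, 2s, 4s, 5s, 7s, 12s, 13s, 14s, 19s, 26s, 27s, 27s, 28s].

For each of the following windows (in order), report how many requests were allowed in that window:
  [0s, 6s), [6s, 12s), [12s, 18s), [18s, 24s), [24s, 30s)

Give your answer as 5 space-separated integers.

Processing requests:
  req#1 t=1s (window 0): ALLOW
  req#2 t=1s (window 0): ALLOW
  req#3 t=2s (window 0): DENY
  req#4 t=4s (window 0): DENY
  req#5 t=5s (window 0): DENY
  req#6 t=7s (window 1): ALLOW
  req#7 t=12s (window 2): ALLOW
  req#8 t=13s (window 2): ALLOW
  req#9 t=14s (window 2): DENY
  req#10 t=19s (window 3): ALLOW
  req#11 t=26s (window 4): ALLOW
  req#12 t=27s (window 4): ALLOW
  req#13 t=27s (window 4): DENY
  req#14 t=28s (window 4): DENY

Allowed counts by window: 2 1 2 1 2

Answer: 2 1 2 1 2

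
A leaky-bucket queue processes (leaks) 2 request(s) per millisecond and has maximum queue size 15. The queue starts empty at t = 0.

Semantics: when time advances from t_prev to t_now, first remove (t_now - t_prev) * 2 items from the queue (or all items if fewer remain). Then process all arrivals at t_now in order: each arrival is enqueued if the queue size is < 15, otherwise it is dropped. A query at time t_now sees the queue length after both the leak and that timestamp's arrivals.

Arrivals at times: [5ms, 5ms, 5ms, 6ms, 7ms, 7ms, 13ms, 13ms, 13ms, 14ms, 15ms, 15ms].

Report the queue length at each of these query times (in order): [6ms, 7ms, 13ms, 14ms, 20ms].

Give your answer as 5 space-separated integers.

Answer: 2 2 3 2 0

Derivation:
Queue lengths at query times:
  query t=6ms: backlog = 2
  query t=7ms: backlog = 2
  query t=13ms: backlog = 3
  query t=14ms: backlog = 2
  query t=20ms: backlog = 0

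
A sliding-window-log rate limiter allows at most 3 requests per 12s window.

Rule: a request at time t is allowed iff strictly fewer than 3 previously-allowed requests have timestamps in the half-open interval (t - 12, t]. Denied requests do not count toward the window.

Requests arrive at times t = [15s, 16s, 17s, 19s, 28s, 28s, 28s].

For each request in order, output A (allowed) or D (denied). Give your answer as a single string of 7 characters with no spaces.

Answer: AAADAAD

Derivation:
Tracking allowed requests in the window:
  req#1 t=15s: ALLOW
  req#2 t=16s: ALLOW
  req#3 t=17s: ALLOW
  req#4 t=19s: DENY
  req#5 t=28s: ALLOW
  req#6 t=28s: ALLOW
  req#7 t=28s: DENY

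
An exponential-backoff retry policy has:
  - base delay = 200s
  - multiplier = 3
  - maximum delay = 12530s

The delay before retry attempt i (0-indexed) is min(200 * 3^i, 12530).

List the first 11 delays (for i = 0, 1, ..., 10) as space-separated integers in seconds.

Answer: 200 600 1800 5400 12530 12530 12530 12530 12530 12530 12530

Derivation:
Computing each delay:
  i=0: min(200*3^0, 12530) = 200
  i=1: min(200*3^1, 12530) = 600
  i=2: min(200*3^2, 12530) = 1800
  i=3: min(200*3^3, 12530) = 5400
  i=4: min(200*3^4, 12530) = 12530
  i=5: min(200*3^5, 12530) = 12530
  i=6: min(200*3^6, 12530) = 12530
  i=7: min(200*3^7, 12530) = 12530
  i=8: min(200*3^8, 12530) = 12530
  i=9: min(200*3^9, 12530) = 12530
  i=10: min(200*3^10, 12530) = 12530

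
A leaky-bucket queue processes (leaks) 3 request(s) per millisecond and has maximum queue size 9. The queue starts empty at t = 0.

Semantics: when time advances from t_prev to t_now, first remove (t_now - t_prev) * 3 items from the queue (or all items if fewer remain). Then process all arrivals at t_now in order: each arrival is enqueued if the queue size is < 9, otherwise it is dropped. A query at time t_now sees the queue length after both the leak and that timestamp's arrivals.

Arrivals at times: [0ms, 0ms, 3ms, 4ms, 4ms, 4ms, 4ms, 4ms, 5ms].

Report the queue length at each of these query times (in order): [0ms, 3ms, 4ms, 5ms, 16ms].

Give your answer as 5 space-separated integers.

Queue lengths at query times:
  query t=0ms: backlog = 2
  query t=3ms: backlog = 1
  query t=4ms: backlog = 5
  query t=5ms: backlog = 3
  query t=16ms: backlog = 0

Answer: 2 1 5 3 0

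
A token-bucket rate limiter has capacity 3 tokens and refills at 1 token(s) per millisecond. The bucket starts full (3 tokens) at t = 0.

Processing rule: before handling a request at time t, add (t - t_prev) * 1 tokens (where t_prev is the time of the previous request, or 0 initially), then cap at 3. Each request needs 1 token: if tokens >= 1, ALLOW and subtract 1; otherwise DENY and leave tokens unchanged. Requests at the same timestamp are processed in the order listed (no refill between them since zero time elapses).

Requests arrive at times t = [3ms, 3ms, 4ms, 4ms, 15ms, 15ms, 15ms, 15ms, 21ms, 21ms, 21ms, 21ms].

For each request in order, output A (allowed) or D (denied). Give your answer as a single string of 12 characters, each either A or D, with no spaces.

Simulating step by step:
  req#1 t=3ms: ALLOW
  req#2 t=3ms: ALLOW
  req#3 t=4ms: ALLOW
  req#4 t=4ms: ALLOW
  req#5 t=15ms: ALLOW
  req#6 t=15ms: ALLOW
  req#7 t=15ms: ALLOW
  req#8 t=15ms: DENY
  req#9 t=21ms: ALLOW
  req#10 t=21ms: ALLOW
  req#11 t=21ms: ALLOW
  req#12 t=21ms: DENY

Answer: AAAAAAADAAAD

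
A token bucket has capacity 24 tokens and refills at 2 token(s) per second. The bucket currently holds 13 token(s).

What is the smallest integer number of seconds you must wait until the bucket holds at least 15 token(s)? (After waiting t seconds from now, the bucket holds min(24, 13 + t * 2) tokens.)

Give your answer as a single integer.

Answer: 1

Derivation:
Need 13 + t * 2 >= 15, so t >= 2/2.
Smallest integer t = ceil(2/2) = 1.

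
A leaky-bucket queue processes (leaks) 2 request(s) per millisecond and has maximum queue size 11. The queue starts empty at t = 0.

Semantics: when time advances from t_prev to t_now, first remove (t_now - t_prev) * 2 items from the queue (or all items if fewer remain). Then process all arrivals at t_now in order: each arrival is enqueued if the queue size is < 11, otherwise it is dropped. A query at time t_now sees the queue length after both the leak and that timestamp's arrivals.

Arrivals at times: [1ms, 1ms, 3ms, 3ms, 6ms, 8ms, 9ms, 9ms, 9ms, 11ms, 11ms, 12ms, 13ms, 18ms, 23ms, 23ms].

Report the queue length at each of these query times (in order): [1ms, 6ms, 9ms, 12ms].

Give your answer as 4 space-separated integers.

Queue lengths at query times:
  query t=1ms: backlog = 2
  query t=6ms: backlog = 1
  query t=9ms: backlog = 3
  query t=12ms: backlog = 1

Answer: 2 1 3 1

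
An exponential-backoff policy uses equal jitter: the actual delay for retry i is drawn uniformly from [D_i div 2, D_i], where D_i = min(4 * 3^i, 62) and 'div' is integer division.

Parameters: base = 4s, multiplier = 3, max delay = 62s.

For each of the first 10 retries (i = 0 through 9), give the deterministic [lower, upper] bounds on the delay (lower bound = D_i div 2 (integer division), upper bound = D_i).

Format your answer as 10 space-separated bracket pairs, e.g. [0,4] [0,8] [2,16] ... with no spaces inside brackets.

Answer: [2,4] [6,12] [18,36] [31,62] [31,62] [31,62] [31,62] [31,62] [31,62] [31,62]

Derivation:
Computing bounds per retry:
  i=0: D_i=min(4*3^0,62)=4, bounds=[2,4]
  i=1: D_i=min(4*3^1,62)=12, bounds=[6,12]
  i=2: D_i=min(4*3^2,62)=36, bounds=[18,36]
  i=3: D_i=min(4*3^3,62)=62, bounds=[31,62]
  i=4: D_i=min(4*3^4,62)=62, bounds=[31,62]
  i=5: D_i=min(4*3^5,62)=62, bounds=[31,62]
  i=6: D_i=min(4*3^6,62)=62, bounds=[31,62]
  i=7: D_i=min(4*3^7,62)=62, bounds=[31,62]
  i=8: D_i=min(4*3^8,62)=62, bounds=[31,62]
  i=9: D_i=min(4*3^9,62)=62, bounds=[31,62]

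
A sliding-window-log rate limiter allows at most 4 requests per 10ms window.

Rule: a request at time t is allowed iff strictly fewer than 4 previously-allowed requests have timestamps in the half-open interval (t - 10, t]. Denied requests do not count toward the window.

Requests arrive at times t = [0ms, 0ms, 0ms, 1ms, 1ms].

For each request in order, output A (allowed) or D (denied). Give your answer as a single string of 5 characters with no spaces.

Tracking allowed requests in the window:
  req#1 t=0ms: ALLOW
  req#2 t=0ms: ALLOW
  req#3 t=0ms: ALLOW
  req#4 t=1ms: ALLOW
  req#5 t=1ms: DENY

Answer: AAAAD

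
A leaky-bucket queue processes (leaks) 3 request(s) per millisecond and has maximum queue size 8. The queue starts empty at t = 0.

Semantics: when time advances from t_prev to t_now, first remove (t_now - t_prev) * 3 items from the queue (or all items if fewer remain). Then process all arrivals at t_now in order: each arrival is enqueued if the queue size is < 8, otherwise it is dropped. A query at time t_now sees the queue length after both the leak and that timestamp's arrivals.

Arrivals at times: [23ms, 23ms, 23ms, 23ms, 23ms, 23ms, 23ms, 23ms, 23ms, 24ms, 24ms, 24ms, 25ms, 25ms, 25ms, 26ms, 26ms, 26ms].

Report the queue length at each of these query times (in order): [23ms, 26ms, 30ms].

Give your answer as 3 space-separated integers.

Queue lengths at query times:
  query t=23ms: backlog = 8
  query t=26ms: backlog = 8
  query t=30ms: backlog = 0

Answer: 8 8 0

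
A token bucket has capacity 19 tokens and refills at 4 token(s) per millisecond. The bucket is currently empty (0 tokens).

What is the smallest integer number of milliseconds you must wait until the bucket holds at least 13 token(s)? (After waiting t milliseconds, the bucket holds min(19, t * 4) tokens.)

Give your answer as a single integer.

Need t * 4 >= 13, so t >= 13/4.
Smallest integer t = ceil(13/4) = 4.

Answer: 4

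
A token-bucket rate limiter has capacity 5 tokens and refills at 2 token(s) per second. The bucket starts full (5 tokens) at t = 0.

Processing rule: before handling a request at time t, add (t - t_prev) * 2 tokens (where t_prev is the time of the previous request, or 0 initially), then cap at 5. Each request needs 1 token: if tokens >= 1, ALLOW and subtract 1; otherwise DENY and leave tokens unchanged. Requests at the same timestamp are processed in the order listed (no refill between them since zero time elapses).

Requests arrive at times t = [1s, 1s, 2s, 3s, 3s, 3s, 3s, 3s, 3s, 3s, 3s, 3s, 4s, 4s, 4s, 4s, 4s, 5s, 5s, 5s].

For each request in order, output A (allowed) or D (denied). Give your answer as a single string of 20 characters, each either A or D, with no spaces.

Simulating step by step:
  req#1 t=1s: ALLOW
  req#2 t=1s: ALLOW
  req#3 t=2s: ALLOW
  req#4 t=3s: ALLOW
  req#5 t=3s: ALLOW
  req#6 t=3s: ALLOW
  req#7 t=3s: ALLOW
  req#8 t=3s: ALLOW
  req#9 t=3s: DENY
  req#10 t=3s: DENY
  req#11 t=3s: DENY
  req#12 t=3s: DENY
  req#13 t=4s: ALLOW
  req#14 t=4s: ALLOW
  req#15 t=4s: DENY
  req#16 t=4s: DENY
  req#17 t=4s: DENY
  req#18 t=5s: ALLOW
  req#19 t=5s: ALLOW
  req#20 t=5s: DENY

Answer: AAAAAAAADDDDAADDDAAD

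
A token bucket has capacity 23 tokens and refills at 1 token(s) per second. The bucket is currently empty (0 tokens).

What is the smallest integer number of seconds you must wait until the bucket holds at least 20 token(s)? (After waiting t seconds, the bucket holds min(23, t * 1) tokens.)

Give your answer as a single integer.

Need t * 1 >= 20, so t >= 20/1.
Smallest integer t = ceil(20/1) = 20.

Answer: 20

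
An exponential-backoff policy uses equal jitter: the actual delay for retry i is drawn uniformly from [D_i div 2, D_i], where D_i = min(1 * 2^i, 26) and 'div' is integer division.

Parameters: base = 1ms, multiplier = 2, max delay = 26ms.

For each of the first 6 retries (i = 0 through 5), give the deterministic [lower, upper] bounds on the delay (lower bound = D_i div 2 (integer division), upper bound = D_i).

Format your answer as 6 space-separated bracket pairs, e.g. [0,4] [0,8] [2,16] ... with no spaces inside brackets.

Computing bounds per retry:
  i=0: D_i=min(1*2^0,26)=1, bounds=[0,1]
  i=1: D_i=min(1*2^1,26)=2, bounds=[1,2]
  i=2: D_i=min(1*2^2,26)=4, bounds=[2,4]
  i=3: D_i=min(1*2^3,26)=8, bounds=[4,8]
  i=4: D_i=min(1*2^4,26)=16, bounds=[8,16]
  i=5: D_i=min(1*2^5,26)=26, bounds=[13,26]

Answer: [0,1] [1,2] [2,4] [4,8] [8,16] [13,26]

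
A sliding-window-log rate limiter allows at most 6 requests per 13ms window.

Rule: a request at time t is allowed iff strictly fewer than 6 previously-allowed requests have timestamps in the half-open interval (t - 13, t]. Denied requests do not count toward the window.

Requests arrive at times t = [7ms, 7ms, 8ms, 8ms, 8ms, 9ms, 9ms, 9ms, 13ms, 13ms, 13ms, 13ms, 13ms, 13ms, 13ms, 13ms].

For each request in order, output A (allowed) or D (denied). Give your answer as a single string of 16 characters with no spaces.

Answer: AAAAAADDDDDDDDDD

Derivation:
Tracking allowed requests in the window:
  req#1 t=7ms: ALLOW
  req#2 t=7ms: ALLOW
  req#3 t=8ms: ALLOW
  req#4 t=8ms: ALLOW
  req#5 t=8ms: ALLOW
  req#6 t=9ms: ALLOW
  req#7 t=9ms: DENY
  req#8 t=9ms: DENY
  req#9 t=13ms: DENY
  req#10 t=13ms: DENY
  req#11 t=13ms: DENY
  req#12 t=13ms: DENY
  req#13 t=13ms: DENY
  req#14 t=13ms: DENY
  req#15 t=13ms: DENY
  req#16 t=13ms: DENY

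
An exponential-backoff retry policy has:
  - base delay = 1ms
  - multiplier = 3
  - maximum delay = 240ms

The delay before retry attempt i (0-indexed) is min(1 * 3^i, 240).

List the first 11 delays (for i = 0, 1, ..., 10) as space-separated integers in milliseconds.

Answer: 1 3 9 27 81 240 240 240 240 240 240

Derivation:
Computing each delay:
  i=0: min(1*3^0, 240) = 1
  i=1: min(1*3^1, 240) = 3
  i=2: min(1*3^2, 240) = 9
  i=3: min(1*3^3, 240) = 27
  i=4: min(1*3^4, 240) = 81
  i=5: min(1*3^5, 240) = 240
  i=6: min(1*3^6, 240) = 240
  i=7: min(1*3^7, 240) = 240
  i=8: min(1*3^8, 240) = 240
  i=9: min(1*3^9, 240) = 240
  i=10: min(1*3^10, 240) = 240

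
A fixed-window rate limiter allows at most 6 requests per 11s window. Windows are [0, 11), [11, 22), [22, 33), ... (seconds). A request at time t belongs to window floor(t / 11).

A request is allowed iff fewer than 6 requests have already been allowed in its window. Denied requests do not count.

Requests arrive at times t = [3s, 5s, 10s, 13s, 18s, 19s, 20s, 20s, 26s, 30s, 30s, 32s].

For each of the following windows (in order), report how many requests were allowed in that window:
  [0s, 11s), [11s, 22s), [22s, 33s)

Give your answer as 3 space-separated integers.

Answer: 3 5 4

Derivation:
Processing requests:
  req#1 t=3s (window 0): ALLOW
  req#2 t=5s (window 0): ALLOW
  req#3 t=10s (window 0): ALLOW
  req#4 t=13s (window 1): ALLOW
  req#5 t=18s (window 1): ALLOW
  req#6 t=19s (window 1): ALLOW
  req#7 t=20s (window 1): ALLOW
  req#8 t=20s (window 1): ALLOW
  req#9 t=26s (window 2): ALLOW
  req#10 t=30s (window 2): ALLOW
  req#11 t=30s (window 2): ALLOW
  req#12 t=32s (window 2): ALLOW

Allowed counts by window: 3 5 4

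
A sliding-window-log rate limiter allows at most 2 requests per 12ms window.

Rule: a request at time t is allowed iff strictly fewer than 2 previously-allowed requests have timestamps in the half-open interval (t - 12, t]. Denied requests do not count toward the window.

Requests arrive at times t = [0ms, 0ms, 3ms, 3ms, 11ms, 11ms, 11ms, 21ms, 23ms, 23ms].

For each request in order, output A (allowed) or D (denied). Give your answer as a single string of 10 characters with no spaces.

Answer: AADDDDDAAD

Derivation:
Tracking allowed requests in the window:
  req#1 t=0ms: ALLOW
  req#2 t=0ms: ALLOW
  req#3 t=3ms: DENY
  req#4 t=3ms: DENY
  req#5 t=11ms: DENY
  req#6 t=11ms: DENY
  req#7 t=11ms: DENY
  req#8 t=21ms: ALLOW
  req#9 t=23ms: ALLOW
  req#10 t=23ms: DENY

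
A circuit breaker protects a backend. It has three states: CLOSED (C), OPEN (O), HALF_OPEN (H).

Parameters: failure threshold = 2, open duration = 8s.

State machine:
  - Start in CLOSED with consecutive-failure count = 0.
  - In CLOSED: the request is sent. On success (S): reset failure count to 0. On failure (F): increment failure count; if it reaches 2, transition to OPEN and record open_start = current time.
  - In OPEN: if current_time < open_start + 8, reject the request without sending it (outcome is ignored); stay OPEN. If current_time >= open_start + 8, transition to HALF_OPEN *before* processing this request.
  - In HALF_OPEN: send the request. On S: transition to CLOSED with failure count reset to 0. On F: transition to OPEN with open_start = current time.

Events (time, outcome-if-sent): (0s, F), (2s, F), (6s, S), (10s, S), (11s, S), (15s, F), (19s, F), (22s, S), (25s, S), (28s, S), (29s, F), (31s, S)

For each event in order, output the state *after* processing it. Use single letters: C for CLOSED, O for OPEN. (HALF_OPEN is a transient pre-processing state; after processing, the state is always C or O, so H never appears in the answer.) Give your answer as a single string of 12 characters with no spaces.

Answer: COOCCCOOOCCC

Derivation:
State after each event:
  event#1 t=0s outcome=F: state=CLOSED
  event#2 t=2s outcome=F: state=OPEN
  event#3 t=6s outcome=S: state=OPEN
  event#4 t=10s outcome=S: state=CLOSED
  event#5 t=11s outcome=S: state=CLOSED
  event#6 t=15s outcome=F: state=CLOSED
  event#7 t=19s outcome=F: state=OPEN
  event#8 t=22s outcome=S: state=OPEN
  event#9 t=25s outcome=S: state=OPEN
  event#10 t=28s outcome=S: state=CLOSED
  event#11 t=29s outcome=F: state=CLOSED
  event#12 t=31s outcome=S: state=CLOSED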